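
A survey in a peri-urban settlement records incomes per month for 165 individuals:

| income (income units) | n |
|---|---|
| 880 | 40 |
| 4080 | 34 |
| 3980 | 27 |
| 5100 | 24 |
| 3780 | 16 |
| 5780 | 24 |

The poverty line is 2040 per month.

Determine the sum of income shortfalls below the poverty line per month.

Below z: 40×880 (q = 40 of N = 165).
Individual gaps: 40×(2040−880) = 46400.
Aggregate gap = 46400.

46400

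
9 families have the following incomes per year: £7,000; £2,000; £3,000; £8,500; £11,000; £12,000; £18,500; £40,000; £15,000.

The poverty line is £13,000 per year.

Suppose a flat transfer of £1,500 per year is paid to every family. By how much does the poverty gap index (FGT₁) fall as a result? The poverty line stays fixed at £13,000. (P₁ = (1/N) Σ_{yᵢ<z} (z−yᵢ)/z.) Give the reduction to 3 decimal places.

Before: below the line — £2,000, £3,000, £7,000, £8,500, £11,000, £12,000; poverty gap index (FGT₁) = 0.29487.
After the £1,500 transfer: below the line — £3,500, £4,500, £8,500, £10,000, £12,500; poverty gap index (FGT₁) = 0.22222.
Reduction = 0.29487 − 0.22222 = 0.073.

0.073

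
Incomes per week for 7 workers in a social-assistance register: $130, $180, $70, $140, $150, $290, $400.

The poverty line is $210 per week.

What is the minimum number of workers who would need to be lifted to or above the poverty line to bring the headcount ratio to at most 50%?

Currently q = 5 of N = 7 are below the line (H = 0.714).
A headcount ratio of at most 50% allows at most ⌊0.50 × 7⌋ = 3 poor workers.
So at least 5 − 3 = 2 must be lifted.

2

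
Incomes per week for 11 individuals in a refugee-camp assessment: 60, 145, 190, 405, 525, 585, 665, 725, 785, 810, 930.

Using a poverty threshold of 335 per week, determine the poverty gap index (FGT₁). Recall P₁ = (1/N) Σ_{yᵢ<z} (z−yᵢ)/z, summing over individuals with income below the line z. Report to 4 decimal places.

0.1655

Below z: 60, 145, 190 (q = 3 of N = 11).
Shortfall ratios: (335−60)/335 = 0.8209; (335−145)/335 = 0.5672; (335−190)/335 = 0.4328.
Sum of shortfalls = 1.820896; P₁ averages over all N: 1.820896 / 11 = 0.1655.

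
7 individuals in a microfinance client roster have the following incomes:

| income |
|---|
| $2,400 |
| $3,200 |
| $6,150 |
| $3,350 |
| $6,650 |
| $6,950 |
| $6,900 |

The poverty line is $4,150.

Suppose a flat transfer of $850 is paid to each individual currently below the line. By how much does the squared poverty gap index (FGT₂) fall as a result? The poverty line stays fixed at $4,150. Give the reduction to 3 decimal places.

Before: below the line — $2,400, $3,200, $3,350; squared poverty gap index (FGT₂) = 0.03820.
After the $850 transfer: below the line — $3,250, $4,050; squared poverty gap index (FGT₂) = 0.00680.
Reduction = 0.03820 − 0.00680 = 0.031.

0.031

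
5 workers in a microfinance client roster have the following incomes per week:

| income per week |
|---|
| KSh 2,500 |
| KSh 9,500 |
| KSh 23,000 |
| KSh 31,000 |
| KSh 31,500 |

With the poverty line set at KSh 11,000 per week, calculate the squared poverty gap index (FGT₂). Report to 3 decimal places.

0.123

Poor units: KSh 2,500, KSh 9,500 (q = 2 of N = 5).
Normalized shortfalls: (11000−2500)/11000 = 0.7727; (11000−9500)/11000 = 0.1364.
Squared: 0.5971; 0.0186.
Sum = 0.615702; P₂ = 0.615702 / 5 = 0.123.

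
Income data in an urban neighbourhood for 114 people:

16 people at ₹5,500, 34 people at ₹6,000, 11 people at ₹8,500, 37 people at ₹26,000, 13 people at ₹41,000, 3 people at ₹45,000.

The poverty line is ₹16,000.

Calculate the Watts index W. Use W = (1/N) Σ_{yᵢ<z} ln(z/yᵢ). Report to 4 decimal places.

Incomes under z: 16×₹5,500, 34×₹6,000, 11×₹8,500 (q = 61 of N = 114).
ln(z/y) terms: ln(16000/5500) = 1.0678 (×16); ln(16000/6000) = 0.9808 (×34); ln(16000/8500) = 0.6325 (×11).
W = 57.391393 / 114 = 0.5034.

0.5034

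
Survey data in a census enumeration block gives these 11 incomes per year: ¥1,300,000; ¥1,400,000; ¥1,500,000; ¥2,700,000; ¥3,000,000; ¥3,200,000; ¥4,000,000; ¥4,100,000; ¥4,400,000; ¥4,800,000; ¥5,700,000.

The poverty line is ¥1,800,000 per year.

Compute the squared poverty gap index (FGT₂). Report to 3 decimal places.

Poor units: ¥1,300,000, ¥1,400,000, ¥1,500,000 (q = 3 of N = 11).
Shortfall ratios: (1800000−1300000)/1800000 = 0.2778; (1800000−1400000)/1800000 = 0.2222; (1800000−1500000)/1800000 = 0.1667.
Squared: 0.0772; 0.0494; 0.0278.
Sum = 0.154321; P₂ = 0.154321 / 11 = 0.014.

0.014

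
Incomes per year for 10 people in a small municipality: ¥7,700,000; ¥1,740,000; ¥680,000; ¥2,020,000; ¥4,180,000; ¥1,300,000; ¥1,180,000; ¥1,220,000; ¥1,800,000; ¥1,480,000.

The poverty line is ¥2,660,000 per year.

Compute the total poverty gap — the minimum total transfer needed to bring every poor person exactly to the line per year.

Poor units: ¥680,000, ¥1,180,000, ¥1,220,000, ¥1,300,000, ¥1,480,000, ¥1,740,000, ¥1,800,000, ¥2,020,000 (q = 8 of N = 10).
Individual gaps: 2660000−680000 = 1980000; 2660000−1180000 = 1480000; 2660000−1220000 = 1440000; 2660000−1300000 = 1360000; 2660000−1480000 = 1180000; 2660000−1740000 = 920000; 2660000−1800000 = 860000; 2660000−2020000 = 640000.
Aggregate gap = ¥9,860,000.

¥9,860,000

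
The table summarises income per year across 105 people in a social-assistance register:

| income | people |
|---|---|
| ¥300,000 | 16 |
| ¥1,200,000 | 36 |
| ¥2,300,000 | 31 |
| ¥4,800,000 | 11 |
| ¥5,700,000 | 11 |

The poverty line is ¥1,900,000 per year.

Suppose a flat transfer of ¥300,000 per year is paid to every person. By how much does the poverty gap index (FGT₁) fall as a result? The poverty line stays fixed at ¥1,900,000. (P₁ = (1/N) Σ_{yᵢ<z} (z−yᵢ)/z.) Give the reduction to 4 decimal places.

0.0782

Before: below the line — 16×¥300,000, 36×¥1,200,000; poverty gap index (FGT₁) = 0.254637.
After the ¥300,000 transfer: below the line — 16×¥600,000, 36×¥1,500,000; poverty gap index (FGT₁) = 0.176441.
Reduction = 0.254637 − 0.176441 = 0.0782.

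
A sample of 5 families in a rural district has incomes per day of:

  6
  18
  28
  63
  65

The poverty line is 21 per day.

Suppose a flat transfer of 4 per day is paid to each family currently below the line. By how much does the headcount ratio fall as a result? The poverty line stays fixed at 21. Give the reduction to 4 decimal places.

0.2000

Before: below the line — 6, 18; headcount ratio = 0.400000.
After the 4 transfer: below the line — 10; headcount ratio = 0.200000.
Reduction = 0.400000 − 0.200000 = 0.2000.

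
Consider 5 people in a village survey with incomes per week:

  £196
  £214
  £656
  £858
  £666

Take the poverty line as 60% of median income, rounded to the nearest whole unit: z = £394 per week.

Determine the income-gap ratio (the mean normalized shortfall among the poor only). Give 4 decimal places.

Poor units: £196, £214 (q = 2 of N = 5).
Relative gaps: 0.5025, 0.4569; sum = 0.959391.
I averages over the q = 2 poor units only: 0.959391 / 2 = 0.4797.

0.4797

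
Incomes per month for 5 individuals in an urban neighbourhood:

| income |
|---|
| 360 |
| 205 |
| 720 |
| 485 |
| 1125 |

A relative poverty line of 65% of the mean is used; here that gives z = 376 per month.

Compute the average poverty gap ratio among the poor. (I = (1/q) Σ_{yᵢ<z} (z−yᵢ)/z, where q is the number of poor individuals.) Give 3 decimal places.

Incomes under z: 205, 360 (q = 2 of N = 5).
Shortfall ratios (z−y)/z: 0.4548, 0.0426; sum = 0.497340.
The income-gap ratio divides by q (the poor only): 0.497340 / 2 = 0.249.

0.249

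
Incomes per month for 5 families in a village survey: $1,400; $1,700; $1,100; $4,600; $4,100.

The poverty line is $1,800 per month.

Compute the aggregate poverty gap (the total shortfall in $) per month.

Below the line: $1,100, $1,400, $1,700 (q = 3 of N = 5).
Individual gaps: 1800−1100 = 700; 1800−1400 = 400; 1800−1700 = 100.
Aggregate gap = $1,200.

$1,200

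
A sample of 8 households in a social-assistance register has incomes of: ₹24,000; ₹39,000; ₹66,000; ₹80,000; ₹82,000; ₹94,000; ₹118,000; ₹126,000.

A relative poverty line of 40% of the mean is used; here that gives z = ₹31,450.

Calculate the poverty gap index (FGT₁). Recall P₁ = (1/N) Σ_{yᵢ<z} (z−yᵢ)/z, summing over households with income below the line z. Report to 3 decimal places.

Incomes under z: ₹24,000 (q = 1 of N = 8).
Normalized shortfalls: (31450−24000)/31450 = 0.2369.
Σ = 0.236884. Dividing by the full population N = 8 gives P₁ = 0.030.

0.030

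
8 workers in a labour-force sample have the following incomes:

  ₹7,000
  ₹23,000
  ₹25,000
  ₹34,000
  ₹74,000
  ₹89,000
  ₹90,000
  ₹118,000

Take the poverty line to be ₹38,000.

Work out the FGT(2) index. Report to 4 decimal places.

Incomes under z: ₹7,000, ₹23,000, ₹25,000, ₹34,000 (q = 4 of N = 8).
Normalized shortfalls: (38000−7000)/38000 = 0.8158; (38000−23000)/38000 = 0.3947; (38000−25000)/38000 = 0.3421; (38000−34000)/38000 = 0.1053.
Squared: 0.6655; 0.1558; 0.1170; 0.0111.
Sum = 0.949446; P₂ = 0.949446 / 8 = 0.1187.

0.1187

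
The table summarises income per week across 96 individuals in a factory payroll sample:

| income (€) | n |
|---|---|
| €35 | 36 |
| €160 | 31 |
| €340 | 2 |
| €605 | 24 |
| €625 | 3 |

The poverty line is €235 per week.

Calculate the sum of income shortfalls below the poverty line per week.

Below the line: 36×€35, 31×€160 (q = 67 of N = 96).
Individual gaps: 36×(235−35) = 7200; 31×(235−160) = 2325.
Aggregate gap = €9,525.

€9,525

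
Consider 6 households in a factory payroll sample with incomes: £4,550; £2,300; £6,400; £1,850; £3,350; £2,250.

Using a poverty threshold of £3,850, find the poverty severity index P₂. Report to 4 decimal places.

0.1036

Below z: £1,850, £2,250, £2,300, £3,350 (q = 4 of N = 6).
Normalized shortfalls: (3850−1850)/3850 = 0.5195; (3850−2250)/3850 = 0.4156; (3850−2300)/3850 = 0.4026; (3850−3350)/3850 = 0.1299.
Squared: 0.2699; 0.1727; 0.1621; 0.0169.
Sum = 0.621521; P₂ = 0.621521 / 6 = 0.1036.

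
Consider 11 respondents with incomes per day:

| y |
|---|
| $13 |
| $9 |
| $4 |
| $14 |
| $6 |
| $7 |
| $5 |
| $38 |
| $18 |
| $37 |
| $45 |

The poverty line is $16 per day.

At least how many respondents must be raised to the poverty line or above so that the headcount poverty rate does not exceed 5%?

7

7 of the 11 respondents are poor, so H = 7/11 = 0.636.
A headcount ratio of at most 5% allows at most ⌊0.05 × 11⌋ = 0 poor respondents.
So at least 7 − 0 = 7 must be lifted.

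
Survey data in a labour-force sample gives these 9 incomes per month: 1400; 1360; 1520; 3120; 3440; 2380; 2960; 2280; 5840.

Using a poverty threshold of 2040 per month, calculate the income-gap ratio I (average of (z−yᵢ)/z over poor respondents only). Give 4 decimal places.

Below z: 1360, 1400, 1520 (q = 3 of N = 9).
Relative gaps: 0.3333, 0.3137, 0.2549; sum = 0.901961.
The income-gap ratio divides by q (the poor only): 0.901961 / 3 = 0.3007.

0.3007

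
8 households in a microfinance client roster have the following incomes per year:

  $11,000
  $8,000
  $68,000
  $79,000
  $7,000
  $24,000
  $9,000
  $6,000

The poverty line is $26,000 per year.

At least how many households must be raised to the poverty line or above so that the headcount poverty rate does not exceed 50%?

6 of the 8 households are poor, so H = 6/8 = 0.750.
A headcount ratio of at most 50% allows at most ⌊0.50 × 8⌋ = 4 poor households.
So at least 6 − 4 = 2 must be lifted.

2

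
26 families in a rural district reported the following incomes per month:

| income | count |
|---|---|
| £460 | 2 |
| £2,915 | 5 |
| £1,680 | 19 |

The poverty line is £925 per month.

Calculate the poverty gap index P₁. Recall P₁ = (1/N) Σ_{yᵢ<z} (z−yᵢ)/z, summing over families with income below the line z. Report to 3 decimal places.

Poor units: 2×£460 (q = 2 of N = 26).
Normalized shortfalls: (925−460)/925 = 0.5027 (×2).
Σ = 1.005405. Dividing by the full population N = 26 gives P₁ = 0.039.

0.039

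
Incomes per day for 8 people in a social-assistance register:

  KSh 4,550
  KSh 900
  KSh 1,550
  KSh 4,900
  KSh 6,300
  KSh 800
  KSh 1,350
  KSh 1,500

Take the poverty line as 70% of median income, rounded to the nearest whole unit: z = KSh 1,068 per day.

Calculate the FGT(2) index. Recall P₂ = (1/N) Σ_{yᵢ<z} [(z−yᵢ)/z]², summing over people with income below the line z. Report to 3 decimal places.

Poor units: KSh 800, KSh 900 (q = 2 of N = 8).
Normalized shortfalls: (1068−800)/1068 = 0.2509; (1068−900)/1068 = 0.1573.
Squared: 0.0630; 0.0247.
Sum = 0.087713; P₂ = 0.087713 / 8 = 0.011.

0.011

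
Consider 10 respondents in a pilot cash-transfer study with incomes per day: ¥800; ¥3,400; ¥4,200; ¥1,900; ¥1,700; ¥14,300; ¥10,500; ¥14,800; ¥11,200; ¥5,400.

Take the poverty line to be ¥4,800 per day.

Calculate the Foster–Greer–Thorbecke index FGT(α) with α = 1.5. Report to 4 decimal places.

0.1951

Poor units: ¥800, ¥1,700, ¥1,900, ¥3,400, ¥4,200 (q = 5 of N = 10).
Gap ratios (z−y)/z: (4800−800)/4800 = 0.8333; (4800−1700)/4800 = 0.6458; (4800−1900)/4800 = 0.6042; (4800−3400)/4800 = 0.2917; (4800−4200)/4800 = 0.1250.
Raised to α = 1.5: 0.76073; 0.51902; 0.46961; 0.15752; 0.04419.
Sum = 1.951062; FGT(1.5) = 1.951062 / 10 = 0.1951.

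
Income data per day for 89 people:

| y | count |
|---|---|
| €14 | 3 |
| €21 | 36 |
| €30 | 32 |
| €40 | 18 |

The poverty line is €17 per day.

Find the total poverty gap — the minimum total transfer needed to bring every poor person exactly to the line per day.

€9

Below z: 3×€14 (q = 3 of N = 89).
Individual gaps: 3×(17−14) = 9.
Aggregate gap = €9.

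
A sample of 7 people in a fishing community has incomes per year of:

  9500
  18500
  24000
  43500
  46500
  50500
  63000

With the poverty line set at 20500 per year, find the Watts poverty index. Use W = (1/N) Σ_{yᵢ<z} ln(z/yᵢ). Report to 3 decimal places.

Poor units: 9500, 18500 (q = 2 of N = 7).
Log gaps: ln(20500/9500) = 0.7691; ln(20500/18500) = 0.1027.
W = 0.871787 / 7 = 0.125.

0.125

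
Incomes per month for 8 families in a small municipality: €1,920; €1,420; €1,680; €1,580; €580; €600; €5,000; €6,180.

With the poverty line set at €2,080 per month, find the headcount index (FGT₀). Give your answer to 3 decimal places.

0.750

6 of the 8 families have income below €2,080.
H = 6/8 = 0.750.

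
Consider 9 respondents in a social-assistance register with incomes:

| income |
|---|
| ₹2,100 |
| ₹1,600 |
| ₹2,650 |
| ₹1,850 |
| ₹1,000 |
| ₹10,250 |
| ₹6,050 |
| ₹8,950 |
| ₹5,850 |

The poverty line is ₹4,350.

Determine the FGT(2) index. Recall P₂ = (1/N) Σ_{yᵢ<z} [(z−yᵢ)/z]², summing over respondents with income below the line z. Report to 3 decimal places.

Incomes under z: ₹1,000, ₹1,600, ₹1,850, ₹2,100, ₹2,650 (q = 5 of N = 9).
Normalized shortfalls: (4350−1000)/4350 = 0.7701; (4350−1600)/4350 = 0.6322; (4350−1850)/4350 = 0.5747; (4350−2100)/4350 = 0.5172; (4350−2650)/4350 = 0.3908.
Squared: 0.5931; 0.3997; 0.3303; 0.2675; 0.1527.
Sum = 1.743295; P₂ = 1.743295 / 9 = 0.194.

0.194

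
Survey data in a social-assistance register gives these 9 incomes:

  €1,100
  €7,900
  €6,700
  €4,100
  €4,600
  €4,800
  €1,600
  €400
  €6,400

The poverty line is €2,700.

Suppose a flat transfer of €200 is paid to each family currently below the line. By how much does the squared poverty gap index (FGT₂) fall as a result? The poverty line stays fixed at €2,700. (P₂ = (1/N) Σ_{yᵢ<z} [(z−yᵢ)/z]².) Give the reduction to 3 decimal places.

Before: below the line — €400, €1,100, €1,600; squared poverty gap index (FGT₂) = 0.13809.
After the €200 transfer: below the line — €600, €1,300, €1,800; squared poverty gap index (FGT₂) = 0.10943.
Reduction = 0.13809 − 0.10943 = 0.029.

0.029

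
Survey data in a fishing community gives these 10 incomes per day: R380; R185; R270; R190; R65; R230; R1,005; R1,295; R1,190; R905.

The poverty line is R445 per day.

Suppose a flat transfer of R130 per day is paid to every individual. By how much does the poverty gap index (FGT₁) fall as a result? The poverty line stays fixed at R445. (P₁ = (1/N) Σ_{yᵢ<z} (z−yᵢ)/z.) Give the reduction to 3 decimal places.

Before: below the line — R65, R185, R190, R230, R270, R380; poverty gap index (FGT₁) = 0.30337.
After the R130 transfer: below the line — R195, R315, R320, R360, R400; poverty gap index (FGT₁) = 0.14270.
Reduction = 0.30337 − 0.14270 = 0.161.

0.161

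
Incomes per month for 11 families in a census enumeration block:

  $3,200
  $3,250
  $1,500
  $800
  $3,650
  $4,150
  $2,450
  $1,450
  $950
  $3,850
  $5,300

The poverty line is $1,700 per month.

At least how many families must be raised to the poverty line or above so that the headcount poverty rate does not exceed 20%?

2

4 of the 11 families are poor, so H = 4/11 = 0.364.
A headcount ratio of at most 20% allows at most ⌊0.20 × 11⌋ = 2 poor families.
So at least 4 − 2 = 2 must be lifted.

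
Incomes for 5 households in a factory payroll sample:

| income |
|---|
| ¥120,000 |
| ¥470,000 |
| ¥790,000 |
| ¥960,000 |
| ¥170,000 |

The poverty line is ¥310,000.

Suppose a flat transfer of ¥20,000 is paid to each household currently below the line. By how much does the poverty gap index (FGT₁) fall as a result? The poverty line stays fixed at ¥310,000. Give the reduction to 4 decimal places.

0.0258

Before: below the line — ¥120,000, ¥170,000; poverty gap index (FGT₁) = 0.212903.
After the ¥20,000 transfer: below the line — ¥140,000, ¥190,000; poverty gap index (FGT₁) = 0.187097.
Reduction = 0.212903 − 0.187097 = 0.0258.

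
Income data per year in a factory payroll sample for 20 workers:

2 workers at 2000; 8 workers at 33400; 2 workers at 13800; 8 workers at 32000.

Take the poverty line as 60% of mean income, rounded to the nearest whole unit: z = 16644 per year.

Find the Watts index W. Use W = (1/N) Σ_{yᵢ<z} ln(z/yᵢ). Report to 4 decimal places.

0.2306

Incomes under z: 2×2000, 2×13800 (q = 4 of N = 20).
Log shortfalls: ln(16644/2000) = 2.1189 (×2); ln(16644/13800) = 0.1874 (×2).
W = 4.612568 / 20 = 0.2306.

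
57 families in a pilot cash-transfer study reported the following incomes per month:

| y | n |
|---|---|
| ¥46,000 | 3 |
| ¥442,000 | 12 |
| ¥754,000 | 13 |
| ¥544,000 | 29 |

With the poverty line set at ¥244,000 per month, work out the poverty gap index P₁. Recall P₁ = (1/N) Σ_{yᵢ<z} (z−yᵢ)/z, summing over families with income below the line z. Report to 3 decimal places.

Below the line: 3×¥46,000 (q = 3 of N = 57).
Normalized shortfalls: (244000−46000)/244000 = 0.8115 (×3).
Σ = 2.434426. Dividing by the full population N = 57 gives P₁ = 0.043.

0.043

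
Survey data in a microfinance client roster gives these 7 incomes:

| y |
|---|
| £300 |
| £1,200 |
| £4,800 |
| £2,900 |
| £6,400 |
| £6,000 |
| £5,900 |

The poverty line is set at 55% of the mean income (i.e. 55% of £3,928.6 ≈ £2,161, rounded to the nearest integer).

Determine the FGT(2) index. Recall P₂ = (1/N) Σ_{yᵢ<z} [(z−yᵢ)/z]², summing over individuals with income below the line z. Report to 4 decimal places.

Incomes under z: £300, £1,200 (q = 2 of N = 7).
Shortfall ratios: (2161−300)/2161 = 0.8612; (2161−1200)/2161 = 0.4447.
Squared: 0.7416; 0.1978.
Sum = 0.939382; P₂ = 0.939382 / 7 = 0.1342.

0.1342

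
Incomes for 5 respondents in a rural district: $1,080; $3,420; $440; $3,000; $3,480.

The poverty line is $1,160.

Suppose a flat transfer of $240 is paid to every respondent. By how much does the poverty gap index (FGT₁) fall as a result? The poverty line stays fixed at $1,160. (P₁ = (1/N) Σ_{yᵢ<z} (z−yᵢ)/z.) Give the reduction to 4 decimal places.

0.0552

Before: below the line — $440, $1,080; poverty gap index (FGT₁) = 0.137931.
After the $240 transfer: below the line — $680; poverty gap index (FGT₁) = 0.082759.
Reduction = 0.137931 − 0.082759 = 0.0552.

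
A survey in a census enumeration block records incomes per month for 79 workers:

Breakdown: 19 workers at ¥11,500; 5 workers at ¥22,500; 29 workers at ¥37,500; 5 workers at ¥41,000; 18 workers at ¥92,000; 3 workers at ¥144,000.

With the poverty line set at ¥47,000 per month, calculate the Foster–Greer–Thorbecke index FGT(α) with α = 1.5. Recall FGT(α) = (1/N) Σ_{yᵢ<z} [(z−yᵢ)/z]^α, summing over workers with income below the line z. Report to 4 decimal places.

0.2179

Below the line: 19×¥11,500, 5×¥22,500, 29×¥37,500, 5×¥41,000 (q = 58 of N = 79).
Gap ratios (z−y)/z: (47000−11500)/47000 = 0.7553 (×19); (47000−22500)/47000 = 0.5213 (×5); (47000−37500)/47000 = 0.2021 (×29); (47000−41000)/47000 = 0.1277 (×5).
Raised to α = 1.5: 0.65644 (×19); 0.37636 (×5); 0.09087 (×29); 0.04561 (×5).
Sum = 17.217576; FGT(1.5) = 17.217576 / 79 = 0.2179.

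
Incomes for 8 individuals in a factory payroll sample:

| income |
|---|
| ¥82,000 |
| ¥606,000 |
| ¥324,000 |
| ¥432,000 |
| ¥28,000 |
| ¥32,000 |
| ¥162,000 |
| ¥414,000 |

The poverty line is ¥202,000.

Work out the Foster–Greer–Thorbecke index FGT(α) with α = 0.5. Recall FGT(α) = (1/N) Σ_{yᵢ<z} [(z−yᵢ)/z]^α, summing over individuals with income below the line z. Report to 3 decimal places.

Below z: ¥28,000, ¥32,000, ¥82,000, ¥162,000 (q = 4 of N = 8).
Relative gaps: (202000−28000)/202000 = 0.8614; (202000−32000)/202000 = 0.8416; (202000−82000)/202000 = 0.5941; (202000−162000)/202000 = 0.1980.
Raised to α = 0.5: 0.92811; 0.91738; 0.77075; 0.44499.
Sum = 3.061235; FGT(0.5) = 3.061235 / 8 = 0.383.

0.383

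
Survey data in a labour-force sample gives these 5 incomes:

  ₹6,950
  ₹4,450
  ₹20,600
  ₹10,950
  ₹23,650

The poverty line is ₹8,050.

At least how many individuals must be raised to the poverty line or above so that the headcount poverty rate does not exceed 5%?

2 of the 5 individuals are poor, so H = 2/5 = 0.400.
A headcount ratio of at most 5% allows at most ⌊0.05 × 5⌋ = 0 poor individuals.
So at least 2 − 0 = 2 must be lifted.

2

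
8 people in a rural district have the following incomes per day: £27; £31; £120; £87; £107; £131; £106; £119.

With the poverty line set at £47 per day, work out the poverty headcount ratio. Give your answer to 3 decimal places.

0.250

2 of the 8 people have income below £47.
H = 2/8 = 0.250.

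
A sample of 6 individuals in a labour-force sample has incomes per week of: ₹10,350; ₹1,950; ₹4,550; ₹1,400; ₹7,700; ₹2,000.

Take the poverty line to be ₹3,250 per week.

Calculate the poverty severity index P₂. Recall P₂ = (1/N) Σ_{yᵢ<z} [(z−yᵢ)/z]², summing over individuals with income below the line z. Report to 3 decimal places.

Poor units: ₹1,400, ₹1,950, ₹2,000 (q = 3 of N = 6).
Shortfall ratios: (3250−1400)/3250 = 0.5692; (3250−1950)/3250 = 0.4000; (3250−2000)/3250 = 0.3846.
Squared: 0.3240; 0.1600; 0.1479.
Sum = 0.631953; P₂ = 0.631953 / 6 = 0.105.

0.105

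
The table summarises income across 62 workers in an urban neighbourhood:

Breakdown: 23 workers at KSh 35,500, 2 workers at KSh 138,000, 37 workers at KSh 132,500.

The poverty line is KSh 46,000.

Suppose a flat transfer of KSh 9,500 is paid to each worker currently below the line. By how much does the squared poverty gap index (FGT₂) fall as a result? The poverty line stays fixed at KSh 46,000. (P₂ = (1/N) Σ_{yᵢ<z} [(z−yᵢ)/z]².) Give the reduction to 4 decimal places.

0.0192

Before: below the line — 23×KSh 35,500; squared poverty gap index (FGT₂) = 0.019329.
After the KSh 9,500 transfer: below the line — 23×KSh 45,000; squared poverty gap index (FGT₂) = 0.000175.
Reduction = 0.019329 − 0.000175 = 0.0192.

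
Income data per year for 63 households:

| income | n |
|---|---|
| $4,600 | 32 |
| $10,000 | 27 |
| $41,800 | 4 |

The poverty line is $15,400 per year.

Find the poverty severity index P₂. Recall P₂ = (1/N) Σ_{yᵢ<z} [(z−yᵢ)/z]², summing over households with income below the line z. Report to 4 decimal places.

Poor units: 32×$4,600, 27×$10,000 (q = 59 of N = 63).
Normalized shortfalls: (15400−4600)/15400 = 0.7013 (×32); (15400−10000)/15400 = 0.3506 (×27).
Squared: 0.4918 (×32); 0.1230 (×27).
Sum = 19.058020; P₂ = 19.058020 / 63 = 0.3025.

0.3025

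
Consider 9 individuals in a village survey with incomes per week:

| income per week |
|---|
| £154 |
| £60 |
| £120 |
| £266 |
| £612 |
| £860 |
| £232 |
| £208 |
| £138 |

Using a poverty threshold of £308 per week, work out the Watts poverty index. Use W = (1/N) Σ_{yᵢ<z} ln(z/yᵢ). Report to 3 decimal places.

Poor units: £60, £120, £138, £154, £208, £232, £266 (q = 7 of N = 9).
ln(z/y) terms: ln(308/60) = 1.6358; ln(308/120) = 0.9426; ln(308/138) = 0.8028; ln(308/154) = 0.6931; ln(308/208) = 0.3926; ln(308/232) = 0.2834; ln(308/266) = 0.1466.
W = 4.896884 / 9 = 0.544.

0.544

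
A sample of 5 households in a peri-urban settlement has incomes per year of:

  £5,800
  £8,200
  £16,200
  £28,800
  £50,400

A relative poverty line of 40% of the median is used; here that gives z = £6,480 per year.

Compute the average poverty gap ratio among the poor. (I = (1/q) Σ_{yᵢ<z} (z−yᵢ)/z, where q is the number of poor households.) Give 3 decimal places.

0.105

Incomes under z: £5,800 (q = 1 of N = 5).
Shortfall ratios (z−y)/z: 0.1049; sum = 0.104938.
The income-gap ratio divides by q (the poor only): 0.104938 / 1 = 0.105.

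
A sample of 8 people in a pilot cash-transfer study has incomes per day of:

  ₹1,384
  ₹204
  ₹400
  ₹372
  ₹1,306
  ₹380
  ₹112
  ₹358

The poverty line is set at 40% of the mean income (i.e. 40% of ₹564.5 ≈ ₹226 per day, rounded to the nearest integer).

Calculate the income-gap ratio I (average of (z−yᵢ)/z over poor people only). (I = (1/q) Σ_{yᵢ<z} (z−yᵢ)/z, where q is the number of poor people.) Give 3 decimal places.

Incomes under z: ₹112, ₹204 (q = 2 of N = 8).
Shortfall ratios (z−y)/z: 0.5044, 0.0973; sum = 0.601770.
I averages over the q = 2 poor units only: 0.601770 / 2 = 0.301.

0.301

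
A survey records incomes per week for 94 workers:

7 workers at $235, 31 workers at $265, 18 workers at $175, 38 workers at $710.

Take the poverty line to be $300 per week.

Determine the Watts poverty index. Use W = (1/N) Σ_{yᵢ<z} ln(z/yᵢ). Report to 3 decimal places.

0.162

Below the line: 18×$175, 7×$235, 31×$265 (q = 56 of N = 94).
Log shortfalls: ln(300/175) = 0.5390 (×18); ln(300/235) = 0.2442 (×7); ln(300/265) = 0.1241 (×31).
W = 15.256948 / 94 = 0.162.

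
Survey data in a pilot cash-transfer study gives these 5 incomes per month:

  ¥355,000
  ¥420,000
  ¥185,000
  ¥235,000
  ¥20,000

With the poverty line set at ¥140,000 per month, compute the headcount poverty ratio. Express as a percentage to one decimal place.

1 of the 5 respondents have income below ¥140,000.
H = 1/5 = 20.0%.

20.0%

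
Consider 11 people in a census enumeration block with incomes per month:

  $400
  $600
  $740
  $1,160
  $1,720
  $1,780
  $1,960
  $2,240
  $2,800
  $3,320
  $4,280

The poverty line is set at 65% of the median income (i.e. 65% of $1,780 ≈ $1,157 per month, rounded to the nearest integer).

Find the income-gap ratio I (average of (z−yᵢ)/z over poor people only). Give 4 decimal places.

0.4987

Incomes under z: $400, $600, $740 (q = 3 of N = 11).
Shortfall ratios (z−y)/z: 0.6543, 0.4814, 0.3604; sum = 1.496111.
I averages over the q = 3 poor units only: 1.496111 / 3 = 0.4987.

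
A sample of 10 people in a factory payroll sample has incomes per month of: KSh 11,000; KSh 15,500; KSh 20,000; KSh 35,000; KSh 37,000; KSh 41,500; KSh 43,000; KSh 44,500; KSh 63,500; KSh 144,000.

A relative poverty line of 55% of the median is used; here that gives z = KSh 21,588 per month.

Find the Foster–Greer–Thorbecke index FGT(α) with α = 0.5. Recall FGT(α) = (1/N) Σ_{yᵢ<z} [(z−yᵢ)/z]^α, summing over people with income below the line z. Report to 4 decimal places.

Below z: KSh 11,000, KSh 15,500, KSh 20,000 (q = 3 of N = 10).
Shortfall ratios: (21588−11000)/21588 = 0.4905; (21588−15500)/21588 = 0.2820; (21588−20000)/21588 = 0.0736.
Raised to α = 0.5: 0.70033; 0.53104; 0.27122.
Sum = 1.502590; FGT(0.5) = 1.502590 / 10 = 0.1503.

0.1503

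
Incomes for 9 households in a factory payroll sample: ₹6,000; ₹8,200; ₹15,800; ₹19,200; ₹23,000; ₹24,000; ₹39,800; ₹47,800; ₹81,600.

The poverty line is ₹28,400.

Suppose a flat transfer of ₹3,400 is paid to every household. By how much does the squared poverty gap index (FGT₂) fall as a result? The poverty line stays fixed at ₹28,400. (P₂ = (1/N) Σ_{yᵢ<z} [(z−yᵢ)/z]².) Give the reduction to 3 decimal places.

Before: below the line — ₹6,000, ₹8,200, ₹15,800, ₹19,200, ₹23,000, ₹24,000; squared poverty gap index (FGT₂) = 0.16555.
After the ₹3,400 transfer: below the line — ₹9,400, ₹11,600, ₹19,200, ₹22,600, ₹26,400, ₹27,400; squared poverty gap index (FGT₂) = 0.10560.
Reduction = 0.16555 − 0.10560 = 0.060.

0.060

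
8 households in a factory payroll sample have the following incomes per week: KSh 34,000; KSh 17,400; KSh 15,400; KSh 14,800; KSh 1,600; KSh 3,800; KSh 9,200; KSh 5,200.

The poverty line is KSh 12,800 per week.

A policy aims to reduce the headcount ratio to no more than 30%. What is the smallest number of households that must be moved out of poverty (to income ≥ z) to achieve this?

2

Currently q = 4 of N = 8 are below the line (H = 0.500).
A headcount ratio of at most 30% allows at most ⌊0.30 × 8⌋ = 2 poor households.
So at least 4 − 2 = 2 must be lifted.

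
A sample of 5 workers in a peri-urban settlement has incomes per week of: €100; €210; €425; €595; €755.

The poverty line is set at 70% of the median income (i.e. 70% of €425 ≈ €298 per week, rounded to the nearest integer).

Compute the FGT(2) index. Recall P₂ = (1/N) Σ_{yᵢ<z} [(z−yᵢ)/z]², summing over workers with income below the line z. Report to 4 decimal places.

Poor units: €100, €210 (q = 2 of N = 5).
Shortfall ratios: (298−100)/298 = 0.6644; (298−210)/298 = 0.2953.
Squared: 0.4415; 0.0872.
Sum = 0.528670; P₂ = 0.528670 / 5 = 0.1057.

0.1057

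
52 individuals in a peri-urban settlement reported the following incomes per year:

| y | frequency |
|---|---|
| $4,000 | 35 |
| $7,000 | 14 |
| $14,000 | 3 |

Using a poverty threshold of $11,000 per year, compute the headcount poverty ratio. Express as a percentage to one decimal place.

94.2%

49 of the 52 individuals have income below $11,000.
H = 49/52 = 94.2%.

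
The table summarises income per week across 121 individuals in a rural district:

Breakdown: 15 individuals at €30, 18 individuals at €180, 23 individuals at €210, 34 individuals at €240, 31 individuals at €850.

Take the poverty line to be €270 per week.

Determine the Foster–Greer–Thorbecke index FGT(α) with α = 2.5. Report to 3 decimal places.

Incomes under z: 15×€30, 18×€180, 23×€210, 34×€240 (q = 90 of N = 121).
Relative gaps: (270−30)/270 = 0.8889 (×15); (270−180)/270 = 0.3333 (×18); (270−210)/270 = 0.2222 (×23); (270−240)/270 = 0.1111 (×34).
Raised to α = 2.5: 0.74494 (×15); 0.06415 (×18); 0.02328 (×23); 0.00412 (×34).
Sum = 13.004074; FGT(2.5) = 13.004074 / 121 = 0.107.

0.107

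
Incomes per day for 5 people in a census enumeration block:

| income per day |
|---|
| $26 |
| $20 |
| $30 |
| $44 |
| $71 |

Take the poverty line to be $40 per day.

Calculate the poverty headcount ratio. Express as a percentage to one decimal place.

3 of the 5 people have income below $40.
H = 3/5 = 60.0%.

60.0%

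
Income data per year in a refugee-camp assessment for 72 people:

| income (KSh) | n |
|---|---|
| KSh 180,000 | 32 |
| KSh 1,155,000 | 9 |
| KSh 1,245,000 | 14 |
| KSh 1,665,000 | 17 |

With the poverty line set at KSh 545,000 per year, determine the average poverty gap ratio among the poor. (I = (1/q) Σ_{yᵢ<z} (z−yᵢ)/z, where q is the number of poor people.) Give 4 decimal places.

Below z: 32×KSh 180,000 (q = 32 of N = 72).
Shortfall ratios (z−y)/z: 0.6697 (×32); sum = 21.431193.
I averages over the q = 32 poor units only: 21.431193 / 32 = 0.6697.

0.6697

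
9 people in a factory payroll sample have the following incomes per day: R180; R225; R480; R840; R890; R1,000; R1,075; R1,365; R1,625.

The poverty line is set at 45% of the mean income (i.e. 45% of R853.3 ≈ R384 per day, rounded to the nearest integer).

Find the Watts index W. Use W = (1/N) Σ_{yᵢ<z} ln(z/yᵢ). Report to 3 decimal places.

Below the line: R180, R225 (q = 2 of N = 9).
ln(z/y) terms: ln(384/180) = 0.7577; ln(384/225) = 0.5345.
W = 1.292228 / 9 = 0.144.

0.144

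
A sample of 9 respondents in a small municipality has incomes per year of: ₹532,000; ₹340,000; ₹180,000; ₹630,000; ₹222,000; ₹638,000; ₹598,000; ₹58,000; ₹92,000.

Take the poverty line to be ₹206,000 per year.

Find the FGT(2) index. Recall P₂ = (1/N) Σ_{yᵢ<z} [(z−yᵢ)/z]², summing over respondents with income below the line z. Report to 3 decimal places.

Incomes under z: ₹58,000, ₹92,000, ₹180,000 (q = 3 of N = 9).
Relative gaps: (206000−58000)/206000 = 0.7184; (206000−92000)/206000 = 0.5534; (206000−180000)/206000 = 0.1262.
Squared: 0.5162; 0.3062; 0.0159.
Sum = 0.838345; P₂ = 0.838345 / 9 = 0.093.

0.093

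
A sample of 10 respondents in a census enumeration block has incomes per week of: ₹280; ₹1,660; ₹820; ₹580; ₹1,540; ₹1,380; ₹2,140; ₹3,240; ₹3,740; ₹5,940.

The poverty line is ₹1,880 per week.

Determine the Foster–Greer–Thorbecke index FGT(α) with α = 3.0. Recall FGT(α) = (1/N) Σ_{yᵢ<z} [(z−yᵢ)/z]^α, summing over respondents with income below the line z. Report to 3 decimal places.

Incomes under z: ₹280, ₹580, ₹820, ₹1,380, ₹1,540, ₹1,660 (q = 6 of N = 10).
Shortfall ratios: (1880−280)/1880 = 0.8511; (1880−580)/1880 = 0.6915; (1880−820)/1880 = 0.5638; (1880−1380)/1880 = 0.2660; (1880−1540)/1880 = 0.1809; (1880−1660)/1880 = 0.1170.
Raised to α = 3.0: 0.61643; 0.33064; 0.17924; 0.01881; 0.00592; 0.00160.
Sum = 1.152648; FGT(3.0) = 1.152648 / 10 = 0.115.

0.115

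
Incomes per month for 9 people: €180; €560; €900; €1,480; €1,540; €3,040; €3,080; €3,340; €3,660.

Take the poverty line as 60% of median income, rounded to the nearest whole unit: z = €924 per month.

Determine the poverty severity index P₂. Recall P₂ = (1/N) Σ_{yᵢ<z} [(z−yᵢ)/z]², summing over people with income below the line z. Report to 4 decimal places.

Incomes under z: €180, €560, €900 (q = 3 of N = 9).
Normalized shortfalls: (924−180)/924 = 0.8052; (924−560)/924 = 0.3939; (924−900)/924 = 0.0260.
Squared: 0.6483; 0.1552; 0.0007.
Sum = 0.804202; P₂ = 0.804202 / 9 = 0.0894.

0.0894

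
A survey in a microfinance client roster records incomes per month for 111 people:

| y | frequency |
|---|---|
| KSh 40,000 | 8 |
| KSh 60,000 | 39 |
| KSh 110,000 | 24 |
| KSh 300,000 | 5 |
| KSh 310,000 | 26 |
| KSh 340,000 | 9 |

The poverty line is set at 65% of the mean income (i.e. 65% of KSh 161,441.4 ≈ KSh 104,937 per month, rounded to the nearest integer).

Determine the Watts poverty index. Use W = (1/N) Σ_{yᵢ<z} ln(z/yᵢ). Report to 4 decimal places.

0.2659

Incomes under z: 8×KSh 40,000, 39×KSh 60,000 (q = 47 of N = 111).
ln(z/y) terms: ln(104937/40000) = 0.9645 (×8); ln(104937/60000) = 0.5590 (×39).
W = 29.517454 / 111 = 0.2659.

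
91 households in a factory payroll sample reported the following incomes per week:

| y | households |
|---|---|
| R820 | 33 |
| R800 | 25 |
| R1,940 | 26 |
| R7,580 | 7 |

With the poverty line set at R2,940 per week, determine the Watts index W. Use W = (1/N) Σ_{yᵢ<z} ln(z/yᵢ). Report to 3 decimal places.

0.939

Below the line: 25×R800, 33×R820, 26×R1,940 (q = 84 of N = 91).
Log shortfalls: ln(2940/800) = 1.3016 (×25); ln(2940/820) = 1.2769 (×33); ln(2940/1940) = 0.4157 (×26).
W = 85.483987 / 91 = 0.939.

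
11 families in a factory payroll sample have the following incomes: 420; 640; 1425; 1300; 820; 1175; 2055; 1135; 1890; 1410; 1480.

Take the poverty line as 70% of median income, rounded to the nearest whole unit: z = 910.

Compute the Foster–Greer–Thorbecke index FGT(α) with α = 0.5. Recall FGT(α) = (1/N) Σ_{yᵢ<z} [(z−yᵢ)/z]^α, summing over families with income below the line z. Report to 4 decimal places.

Poor units: 420, 640, 820 (q = 3 of N = 11).
Shortfall ratios: (910−420)/910 = 0.5385; (910−640)/910 = 0.2967; (910−820)/910 = 0.0989.
Raised to α = 0.5: 0.73380; 0.54470; 0.31449.
Sum = 1.592990; FGT(0.5) = 1.592990 / 11 = 0.1448.

0.1448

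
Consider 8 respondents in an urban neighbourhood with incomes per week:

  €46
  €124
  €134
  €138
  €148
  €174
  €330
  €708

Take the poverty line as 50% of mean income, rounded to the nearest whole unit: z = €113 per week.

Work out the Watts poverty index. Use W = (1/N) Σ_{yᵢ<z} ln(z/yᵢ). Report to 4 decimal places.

0.1123

Poor units: €46 (q = 1 of N = 8).
ln(z/y) terms: ln(113/46) = 0.8987.
W = 0.898746 / 8 = 0.1123.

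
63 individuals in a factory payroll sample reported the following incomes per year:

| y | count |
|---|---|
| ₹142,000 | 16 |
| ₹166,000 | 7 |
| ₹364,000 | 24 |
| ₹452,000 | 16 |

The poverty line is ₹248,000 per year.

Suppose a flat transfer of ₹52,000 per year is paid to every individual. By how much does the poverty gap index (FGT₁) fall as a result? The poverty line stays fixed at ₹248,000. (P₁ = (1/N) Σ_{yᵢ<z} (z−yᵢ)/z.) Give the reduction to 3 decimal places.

Before: below the line — 16×₹142,000, 7×₹166,000; poverty gap index (FGT₁) = 0.14529.
After the ₹52,000 transfer: below the line — 16×₹194,000, 7×₹218,000; poverty gap index (FGT₁) = 0.06874.
Reduction = 0.14529 − 0.06874 = 0.077.

0.077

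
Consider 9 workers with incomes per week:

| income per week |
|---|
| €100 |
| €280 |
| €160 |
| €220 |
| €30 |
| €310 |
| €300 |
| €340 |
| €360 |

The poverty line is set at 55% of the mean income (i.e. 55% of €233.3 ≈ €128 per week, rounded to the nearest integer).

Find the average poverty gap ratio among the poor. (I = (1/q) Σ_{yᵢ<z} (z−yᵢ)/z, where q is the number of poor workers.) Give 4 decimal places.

0.4922

Below z: €30, €100 (q = 2 of N = 9).
Relative gaps: 0.7656, 0.2188; sum = 0.984375.
I averages over the q = 2 poor units only: 0.984375 / 2 = 0.4922.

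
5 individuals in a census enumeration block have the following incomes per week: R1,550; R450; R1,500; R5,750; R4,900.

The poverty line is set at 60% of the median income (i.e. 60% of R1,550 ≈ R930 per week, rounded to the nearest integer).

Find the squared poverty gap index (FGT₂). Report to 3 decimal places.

Below z: R450 (q = 1 of N = 5).
Normalized shortfalls: (930−450)/930 = 0.5161.
Squared: 0.2664.
Sum = 0.266389; P₂ = 0.266389 / 5 = 0.053.

0.053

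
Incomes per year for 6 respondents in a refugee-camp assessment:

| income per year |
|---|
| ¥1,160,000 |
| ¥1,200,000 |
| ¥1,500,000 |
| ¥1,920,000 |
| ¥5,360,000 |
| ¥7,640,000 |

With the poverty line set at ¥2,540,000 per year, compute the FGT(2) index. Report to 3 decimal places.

Below the line: ¥1,160,000, ¥1,200,000, ¥1,500,000, ¥1,920,000 (q = 4 of N = 6).
Relative gaps: (2540000−1160000)/2540000 = 0.5433; (2540000−1200000)/2540000 = 0.5276; (2540000−1500000)/2540000 = 0.4094; (2540000−1920000)/2540000 = 0.2441.
Squared: 0.2952; 0.2783; 0.1676; 0.0596.
Sum = 0.800732; P₂ = 0.800732 / 6 = 0.133.

0.133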